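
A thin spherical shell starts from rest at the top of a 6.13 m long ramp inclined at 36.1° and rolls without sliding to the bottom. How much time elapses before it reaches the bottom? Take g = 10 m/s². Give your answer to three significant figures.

The moment of inertia is (2/3)MR², giving k ≡ I/(MR²) = 2/3.
Translational: Mg sinθ − f = Ma. Rotational about the CM: fR = Iα = kMRa, so f = kMa.
Hence a = g sinθ/(1+k) = 10×sin36.1°/1.667 = 3.535 m/s².
With constant a from rest, t = √(2L/a) = √(2·6.13/3.535) ≈ 1.86 s.

t ≈ 1.86 s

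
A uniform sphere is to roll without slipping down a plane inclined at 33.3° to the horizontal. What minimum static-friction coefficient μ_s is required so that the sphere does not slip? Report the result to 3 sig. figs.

μ_min ≈ 0.188

The moment of inertia is (2/5)MR², giving k ≡ I/(MR²) = 0.4.
Translational: Mg sinθ − f = Ma. Rotational about the CM: fR = Iα = kMRa, so f = kMa.
These give a = g sinθ/(1+k) and the required friction f = kMg sinθ/(1+k).
The normal force is N = Mg cosθ, so μ_min = f/N = k tanθ/(1+k).
μ_min = 0.4 × tan33.3° / 1.4 ≈ 0.188.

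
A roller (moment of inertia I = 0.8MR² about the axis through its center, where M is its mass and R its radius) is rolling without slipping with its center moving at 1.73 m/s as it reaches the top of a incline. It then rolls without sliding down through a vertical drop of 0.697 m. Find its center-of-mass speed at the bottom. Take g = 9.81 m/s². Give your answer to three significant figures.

v ≈ 3.25 m/s

The moment of inertia is 0.8MR², giving k ≡ I/(MR²) = 0.8.
Since it rolls without slipping, ω = v/R and KE = ½Mv² + ½Iω² = ½(1+k)Mv² = (9/10)Mv².
Conserving energy between top and bottom: (9/10)Mv² = (9/10)Mv₀² + Mgh, hence v² = v₀² + 2gh/(1+k).
v = √(1.73² + 2×9.81×0.697/1.8) = √10.59 ≈ 3.25 m/s.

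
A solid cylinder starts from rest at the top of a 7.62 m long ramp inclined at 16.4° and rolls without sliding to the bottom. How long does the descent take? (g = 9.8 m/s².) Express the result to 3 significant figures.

Here I = (1/2)MR², so the shape factor k = I/(MR²) = 0.5.
Newton's second law down the slope: Mg sinθ − f = Ma. The torque equation fR = Iα (with α = a/R) gives f = kMa.
Hence a = g sinθ/(1+k) = 9.8×sin16.4°/1.5 = 1.845 m/s².
Starting from rest, L = ½at², so t = √(2L/a) = √(2×7.62/1.845) ≈ 2.87 s.

t ≈ 2.87 s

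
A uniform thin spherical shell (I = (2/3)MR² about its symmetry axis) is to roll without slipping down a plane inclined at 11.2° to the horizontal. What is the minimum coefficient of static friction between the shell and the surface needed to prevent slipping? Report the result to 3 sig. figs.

The moment of inertia is (2/3)MR², giving k ≡ I/(MR²) = 2/3.
Newton's second law down the slope: Mg sinθ − f = Ma. The torque equation fR = Iα (with α = a/R) gives f = kMa.
These give a = g sinθ/(1+k) and the required friction f = kMg sinθ/(1+k).
The normal force is N = Mg cosθ, so μ_min = f/N = k tanθ/(1+k).
μ_min = (2/3) × tan11.2° / 1.667 ≈ 0.0792.

μ_min ≈ 0.0792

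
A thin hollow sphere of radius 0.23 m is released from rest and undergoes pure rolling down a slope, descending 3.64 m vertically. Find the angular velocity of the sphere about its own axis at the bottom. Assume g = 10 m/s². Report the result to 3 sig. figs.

The moment of inertia is (2/3)MR², giving k ≡ I/(MR²) = 2/3.
Rolling without slipping gives ω = v/R, so the total kinetic energy is ½Mv² + ½Iω² = ½(1+k)Mv² = (5/6)Mv².
Energy conservation Mgh = ½(1+k)Mv² gives v = √(2gh/(1+k)) = √(2 × 10 × 3.64 / 1.667) = 6.609 m/s.
Then ω = v/R = 6.609 / 0.23 ≈ 28.7 rad/s.

ω ≈ 28.7 rad/s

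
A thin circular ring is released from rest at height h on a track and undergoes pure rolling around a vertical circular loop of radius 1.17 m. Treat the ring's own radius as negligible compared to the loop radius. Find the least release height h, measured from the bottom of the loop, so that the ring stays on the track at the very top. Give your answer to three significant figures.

The moment of inertia is MR², giving k ≡ I/(MR²) = 1.
At the top, contact is just lost when gravity alone supplies the centripetal force: Mg = Mv_top²/r, i.e. v_top² = gr.
With ω = v/R, the kinetic energy at speed v is ½(1+k)Mv² = Mv².
Energy conservation from release (height h) to the top (height 2r): Mgh = Mg(2r) + M·gr.
Thus h_min = 2r + (1+k)r/2 = r(2 + 2/2) = 1.17 × 3 ≈ 3.51 m.

h_min ≈ 3.51 m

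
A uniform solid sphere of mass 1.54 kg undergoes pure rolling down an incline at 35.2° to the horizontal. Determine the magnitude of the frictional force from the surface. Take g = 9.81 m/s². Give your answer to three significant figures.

The moment of inertia is (2/5)MR², giving k ≡ I/(MR²) = 0.4.
Translational: Mg sinθ − f = Ma. Rotational about the CM: fR = Iα = kMRa, so f = kMa.
Combining, a = g sinθ/(1+k) and f = kMa = kMg sinθ/(1+k).
f = 0.4 × 1.54 × 9.81 × sin35.2° / 1.4 ≈ 2.49 N.

f ≈ 2.49 N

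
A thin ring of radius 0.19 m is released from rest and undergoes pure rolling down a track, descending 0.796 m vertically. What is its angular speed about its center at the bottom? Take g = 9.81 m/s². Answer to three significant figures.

For this body I = MR², i.e. k = I/(MR²) = 1.
Rolling without slipping gives ω = v/R, so the total kinetic energy is ½Mv² + ½Iω² = ½(1+k)Mv² = Mv².
Energy conservation Mgh = ½(1+k)Mv² gives v = √(2gh/(1+k)) = √(2 × 9.81 × 0.796 / 2) = 2.794 m/s.
The angular speed follows from ω = v/R = 2.794/0.19 ≈ 14.7 rad/s.

ω ≈ 14.7 rad/s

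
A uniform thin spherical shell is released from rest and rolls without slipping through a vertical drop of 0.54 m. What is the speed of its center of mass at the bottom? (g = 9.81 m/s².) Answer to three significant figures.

For this body I = (2/3)MR², i.e. k = I/(MR²) = 2/3.
The rolling condition ω = v/R makes the rotational term ½I(v/R)² = ½kMv², so KE_total = ½(1+k)Mv² = (5/6)Mv².
Setting Mgh = (5/6)Mv² gives v = √(2gh/(1+k)) = √(2·9.81·0.54/1.667) ≈ 2.52 m/s.

v ≈ 2.52 m/s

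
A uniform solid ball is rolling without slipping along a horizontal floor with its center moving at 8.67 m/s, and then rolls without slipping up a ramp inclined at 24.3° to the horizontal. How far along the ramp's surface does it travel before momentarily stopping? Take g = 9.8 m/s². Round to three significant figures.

d ≈ 13.0 m

The moment of inertia is (2/5)MR², giving k ≡ I/(MR²) = 0.4.
Since it rolls without slipping, ω = v/R and KE = ½Mv² + ½Iω² = ½(1+k)Mv² = (7/10)Mv².
Setting this equal to Mgh gives the vertical rise h = (1+k)v₀²/(2g) = 1.4×8.67²/(2×9.8) = 5.369 m.
Along the incline, d = h/sinθ = 5.369/sin24.3° ≈ 13.0 m.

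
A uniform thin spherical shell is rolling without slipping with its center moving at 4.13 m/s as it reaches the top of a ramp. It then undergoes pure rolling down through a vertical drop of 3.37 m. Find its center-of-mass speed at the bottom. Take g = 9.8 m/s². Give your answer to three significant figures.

With I = (2/3)MR², the ratio k = I/(MR²) is 2/3.
The rolling condition ω = v/R makes the rotational term ½I(v/R)² = ½kMv², so KE_total = ½(1+k)Mv² = (5/6)Mv².
Conserving energy between top and bottom: (5/6)Mv² = (5/6)Mv₀² + Mgh, hence v² = v₀² + 2gh/(1+k).
v = √(4.13² + 2×9.8×3.37/1.667) = √56.69 ≈ 7.53 m/s.

v ≈ 7.53 m/s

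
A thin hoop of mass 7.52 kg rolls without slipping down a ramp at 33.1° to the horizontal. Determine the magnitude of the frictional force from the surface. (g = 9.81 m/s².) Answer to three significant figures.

The moment of inertia is MR², giving k ≡ I/(MR²) = 1.
Along the incline Mg sinθ − f = Ma, and torque about the center fR = Iα = kMR²(a/R) gives f = kMa.
Combining, a = g sinθ/(1+k) and f = kMa = kMg sinθ/(1+k).
f = 1 × 7.52 × 9.81 × sin33.1° / 2 ≈ 20.1 N.

f ≈ 20.1 N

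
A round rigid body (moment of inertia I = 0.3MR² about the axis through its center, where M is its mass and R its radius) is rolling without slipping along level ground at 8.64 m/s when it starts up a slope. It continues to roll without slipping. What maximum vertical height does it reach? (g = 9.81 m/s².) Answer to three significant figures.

With I = 0.3MR², the ratio k = I/(MR²) is 0.3.
The rolling condition ω = v/R makes the rotational term ½I(v/R)² = ½kMv², so KE_total = ½(1+k)Mv² = (13/20)Mv².
At the top the kinetic energy is zero, so (13/20)Mv₀² = Mgh.
Thus h = (1+k)v₀²/(2g) = 1.3 × 8.64² / (2 × 9.81) ≈ 4.95 m.

h ≈ 4.95 m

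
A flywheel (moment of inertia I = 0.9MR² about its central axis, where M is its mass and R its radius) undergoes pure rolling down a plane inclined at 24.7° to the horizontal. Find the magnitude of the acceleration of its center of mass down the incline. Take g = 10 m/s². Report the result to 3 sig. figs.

a ≈ 2.20 m/s²

For this body I = 0.9MR², i.e. k = I/(MR²) = 0.9.
Translational: Mg sinθ − f = Ma. Rotational about the CM: fR = Iα = kMRa, so f = kMa.
Eliminating f: Mg sinθ = (1+k)Ma, so a = g sinθ/(1+k) = 10 × sin24.7° / 1.9 ≈ 2.20 m/s².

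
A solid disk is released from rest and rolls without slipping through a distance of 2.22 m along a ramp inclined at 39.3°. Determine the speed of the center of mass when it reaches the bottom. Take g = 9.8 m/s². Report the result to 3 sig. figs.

v ≈ 4.29 m/s

The moment of inertia is (1/2)MR², giving k ≡ I/(MR²) = 0.5.
The rolling condition ω = v/R makes the rotational term ½I(v/R)² = ½kMv², so KE_total = ½(1+k)Mv² = (3/4)Mv².
The vertical drop is h = L sinθ = 2.22 × sin39.3° = 1.406 m.
Setting Mgh = (3/4)Mv² gives v = √(2gh/(1+k)) = √(2·9.8·1.406/1.5) ≈ 4.29 m/s.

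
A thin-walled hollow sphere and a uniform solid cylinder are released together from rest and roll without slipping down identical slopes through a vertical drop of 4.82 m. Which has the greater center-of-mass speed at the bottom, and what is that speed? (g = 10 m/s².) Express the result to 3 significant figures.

For rolling without slipping, Mgh = ½(1+k)Mv² where k = I/(MR²), so v = √(2gh/(1+k)).
Thin-walled hollow sphere: k = 2/3, giving v = √(2×10×4.82/1.667) = 7.605 m/s.
Uniform solid cylinder: k = 0.5, giving v = √(2×10×4.82/1.5) = 8.017 m/s.
The smaller k wins: the uniform solid cylinder, at ≈ 8.02 m/s.

the uniform solid cylinder, at v ≈ 8.02 m/s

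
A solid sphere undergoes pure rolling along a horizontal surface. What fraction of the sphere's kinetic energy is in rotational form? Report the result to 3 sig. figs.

With I = (2/5)MR², the ratio k = I/(MR²) is 0.4.
Since ω = v/R, the translational part is ½Mv² and the rotational part is ½I(v/R)² = ½kMv²; the total is ½(1+k)Mv².
The rotational fraction is therefore k/(1+k) = 0.4/1.4 ≈ 0.286.

fraction ≈ 0.286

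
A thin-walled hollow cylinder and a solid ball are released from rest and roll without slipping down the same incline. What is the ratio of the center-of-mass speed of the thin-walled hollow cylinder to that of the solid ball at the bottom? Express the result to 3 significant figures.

Each satisfies Mgh = ½(1+k)Mv² with k = I/(MR²), so v ∝ 1/√(1+k).
For the thin-walled hollow cylinder k = 1; for the solid ball k = 0.4.
v₁/v₂ = √((1+k₂)/(1+k₁)) = √(1.4/2) ≈ 0.837.

v_ratio ≈ 0.837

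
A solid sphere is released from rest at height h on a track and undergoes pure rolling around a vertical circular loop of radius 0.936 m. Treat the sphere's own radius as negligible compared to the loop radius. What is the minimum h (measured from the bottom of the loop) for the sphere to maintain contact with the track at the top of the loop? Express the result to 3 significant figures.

For this body I = (2/5)MR², i.e. k = I/(MR²) = 0.4.
At the top, contact is just lost when gravity alone supplies the centripetal force: Mg = Mv_top²/r, i.e. v_top² = gr.
With ω = v/R, the kinetic energy at speed v is ½(1+k)Mv² = (7/10)Mv².
Energy conservation from release (height h) to the top (height 2r): Mgh = Mg(2r) + (7/10)M·gr.
Thus h_min = 2r + (1+k)r/2 = r(2 + 1.4/2) = 0.936 × 2.7 ≈ 2.53 m.

h_min ≈ 2.53 m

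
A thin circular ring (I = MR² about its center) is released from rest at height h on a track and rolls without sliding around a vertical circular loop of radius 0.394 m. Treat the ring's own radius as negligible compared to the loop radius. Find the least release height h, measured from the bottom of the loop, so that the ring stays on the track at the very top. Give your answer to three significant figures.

Here I = MR², so the shape factor k = I/(MR²) = 1.
At the top of the loop, the minimum-contact condition is Mg = Mv_top²/r, so v_top² = gr.
With ω = v/R, the kinetic energy at speed v is ½(1+k)Mv² = Mv².
Energy conservation from release (height h) to the top (height 2r): Mgh = Mg(2r) + M·gr.
Thus h_min = 2r + (1+k)r/2 = r(2 + 2/2) = 0.394 × 3 ≈ 1.18 m.

h_min ≈ 1.18 m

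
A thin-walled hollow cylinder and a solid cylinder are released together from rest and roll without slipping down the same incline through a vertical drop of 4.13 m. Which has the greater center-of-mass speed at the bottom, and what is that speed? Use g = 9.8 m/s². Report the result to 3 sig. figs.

For rolling without slipping, Mgh = ½(1+k)Mv² where k = I/(MR²), so v = √(2gh/(1+k)).
Thin-walled hollow cylinder: k = 1, giving v = √(2×9.8×4.13/2) = 6.362 m/s.
Solid cylinder: k = 0.5, giving v = √(2×9.8×4.13/1.5) = 7.346 m/s.
The smaller k wins: the solid cylinder, at ≈ 7.35 m/s.

the solid cylinder, at v ≈ 7.35 m/s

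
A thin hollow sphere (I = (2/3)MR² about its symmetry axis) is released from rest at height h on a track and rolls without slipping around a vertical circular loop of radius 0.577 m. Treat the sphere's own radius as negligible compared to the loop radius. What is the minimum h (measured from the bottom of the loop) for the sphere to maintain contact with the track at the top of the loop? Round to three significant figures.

The moment of inertia is (2/3)MR², giving k ≡ I/(MR²) = 2/3.
At the top, contact is just lost when gravity alone supplies the centripetal force: Mg = Mv_top²/r, i.e. v_top² = gr.
With ω = v/R, the kinetic energy at speed v is ½(1+k)Mv² = (5/6)Mv².
Energy conservation from release (height h) to the top (height 2r): Mgh = Mg(2r) + (5/6)M·gr.
Thus h_min = 2r + (1+k)r/2 = r(2 + 1.667/2) = 0.577 × 2.833 ≈ 1.63 m.

h_min ≈ 1.63 m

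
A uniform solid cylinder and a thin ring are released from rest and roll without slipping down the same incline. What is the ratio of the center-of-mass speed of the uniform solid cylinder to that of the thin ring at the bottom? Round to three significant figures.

Each satisfies Mgh = ½(1+k)Mv² with k = I/(MR²), so v ∝ 1/√(1+k).
For the uniform solid cylinder k = 0.5; for the thin ring k = 1.
v₁/v₂ = √((1+k₂)/(1+k₁)) = √(2/1.5) ≈ 1.15.

v_ratio ≈ 1.15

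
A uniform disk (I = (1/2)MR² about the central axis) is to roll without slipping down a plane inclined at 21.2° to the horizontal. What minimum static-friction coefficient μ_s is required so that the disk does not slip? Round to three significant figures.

The moment of inertia is (1/2)MR², giving k ≡ I/(MR²) = 0.5.
Along the incline Mg sinθ − f = Ma, and torque about the center fR = Iα = kMR²(a/R) gives f = kMa.
These give a = g sinθ/(1+k) and the required friction f = kMg sinθ/(1+k).
The normal force is N = Mg cosθ, so μ_min = f/N = k tanθ/(1+k).
μ_min = 0.5 × tan21.2° / 1.5 ≈ 0.129.

μ_min ≈ 0.129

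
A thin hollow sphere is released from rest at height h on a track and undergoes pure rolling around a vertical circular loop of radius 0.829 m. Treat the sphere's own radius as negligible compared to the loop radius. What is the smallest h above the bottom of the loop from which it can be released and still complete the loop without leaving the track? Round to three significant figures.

h_min ≈ 2.35 m

For this body I = (2/3)MR², i.e. k = I/(MR²) = 2/3.
At the top, contact is just lost when gravity alone supplies the centripetal force: Mg = Mv_top²/r, i.e. v_top² = gr.
With ω = v/R, the kinetic energy at speed v is ½(1+k)Mv² = (5/6)Mv².
Energy conservation from release (height h) to the top (height 2r): Mgh = Mg(2r) + (5/6)M·gr.
Thus h_min = 2r + (1+k)r/2 = r(2 + 1.667/2) = 0.829 × 2.833 ≈ 2.35 m.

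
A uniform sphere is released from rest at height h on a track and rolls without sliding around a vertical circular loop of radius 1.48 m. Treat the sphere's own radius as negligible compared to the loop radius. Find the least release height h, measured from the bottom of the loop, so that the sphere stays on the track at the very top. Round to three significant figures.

h_min ≈ 4.00 m

The moment of inertia is (2/5)MR², giving k ≡ I/(MR²) = 0.4.
At the top, contact is just lost when gravity alone supplies the centripetal force: Mg = Mv_top²/r, i.e. v_top² = gr.
With ω = v/R, the kinetic energy at speed v is ½(1+k)Mv² = (7/10)Mv².
Energy conservation from release (height h) to the top (height 2r): Mgh = Mg(2r) + (7/10)M·gr.
Thus h_min = 2r + (1+k)r/2 = r(2 + 1.4/2) = 1.48 × 2.7 ≈ 4.00 m.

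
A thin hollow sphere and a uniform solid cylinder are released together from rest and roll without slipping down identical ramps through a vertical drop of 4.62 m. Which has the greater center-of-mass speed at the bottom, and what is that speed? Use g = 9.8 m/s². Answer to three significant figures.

For rolling without slipping, Mgh = ½(1+k)Mv² where k = I/(MR²), so v = √(2gh/(1+k)).
Thin hollow sphere: k = 2/3, giving v = √(2×9.8×4.62/1.667) = 7.371 m/s.
Uniform solid cylinder: k = 0.5, giving v = √(2×9.8×4.62/1.5) = 7.77 m/s.
The smaller k wins: the uniform solid cylinder, at ≈ 7.77 m/s.

the uniform solid cylinder, at v ≈ 7.77 m/s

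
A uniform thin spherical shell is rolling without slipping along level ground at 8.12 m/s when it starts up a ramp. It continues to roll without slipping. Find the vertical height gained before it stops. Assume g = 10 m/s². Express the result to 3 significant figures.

h ≈ 5.49 m

Here I = (2/3)MR², so the shape factor k = I/(MR²) = 2/3.
Since it rolls without slipping, ω = v/R and KE = ½Mv² + ½Iω² = ½(1+k)Mv² = (5/6)Mv².
All of this converts to potential energy at the highest point: (5/6)Mv₀² = Mgh.
Thus h = (1+k)v₀²/(2g) = 1.667 × 8.12² / (2 × 10) ≈ 5.49 m.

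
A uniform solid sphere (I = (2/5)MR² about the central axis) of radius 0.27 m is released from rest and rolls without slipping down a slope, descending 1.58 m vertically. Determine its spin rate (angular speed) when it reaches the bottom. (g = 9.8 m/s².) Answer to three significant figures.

ω ≈ 17.4 rad/s

With I = (2/5)MR², the ratio k = I/(MR²) is 0.4.
Since it rolls without slipping, ω = v/R and KE = ½Mv² + ½Iω² = ½(1+k)Mv² = (7/10)Mv².
Energy conservation Mgh = ½(1+k)Mv² gives v = √(2gh/(1+k)) = √(2 × 9.8 × 1.58 / 1.4) = 4.703 m/s.
The angular speed follows from ω = v/R = 4.703/0.27 ≈ 17.4 rad/s.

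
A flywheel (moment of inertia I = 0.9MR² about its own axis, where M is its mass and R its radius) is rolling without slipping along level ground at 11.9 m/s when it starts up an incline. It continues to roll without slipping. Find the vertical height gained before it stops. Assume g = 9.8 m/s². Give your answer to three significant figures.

The moment of inertia is 0.9MR², giving k ≡ I/(MR²) = 0.9.
The rolling condition ω = v/R makes the rotational term ½I(v/R)² = ½kMv², so KE_total = ½(1+k)Mv² = (19/20)Mv².
At the top the kinetic energy is zero, so (19/20)Mv₀² = Mgh.
Thus h = (1+k)v₀²/(2g) = 1.9 × 11.9² / (2 × 9.8) ≈ 13.7 m.

h ≈ 13.7 m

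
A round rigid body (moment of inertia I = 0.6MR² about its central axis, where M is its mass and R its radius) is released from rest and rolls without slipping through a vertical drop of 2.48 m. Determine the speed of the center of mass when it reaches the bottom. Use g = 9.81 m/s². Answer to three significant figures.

v ≈ 5.51 m/s

With I = 0.6MR², the ratio k = I/(MR²) is 0.6.
Pure rolling means v = ωR; then KE = ½Mv² + ½I(v/R)² = ½(1+k)Mv² = (4/5)Mv².
Energy conservation: Mgh = (4/5)Mv², so v = √(2gh/(1+k)) = √(2 × 9.81 × 2.48 / 1.6) ≈ 5.51 m/s.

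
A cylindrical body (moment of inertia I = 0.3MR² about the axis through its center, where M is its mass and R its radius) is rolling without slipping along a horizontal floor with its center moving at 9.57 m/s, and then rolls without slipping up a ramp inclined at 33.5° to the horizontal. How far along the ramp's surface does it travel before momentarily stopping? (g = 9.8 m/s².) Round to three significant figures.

d ≈ 11.0 m

Here I = 0.3MR², so the shape factor k = I/(MR²) = 0.3.
Pure rolling means v = ωR; then KE = ½Mv² + ½I(v/R)² = ½(1+k)Mv² = (13/20)Mv².
Setting this equal to Mgh gives the vertical rise h = (1+k)v₀²/(2g) = 1.3×9.57²/(2×9.8) = 6.075 m.
Along the incline, d = h/sinθ = 6.075/sin33.5° ≈ 11.0 m.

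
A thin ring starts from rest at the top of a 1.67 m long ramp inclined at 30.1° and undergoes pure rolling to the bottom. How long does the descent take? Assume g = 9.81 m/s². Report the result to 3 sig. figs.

For this body I = MR², i.e. k = I/(MR²) = 1.
Along the incline Mg sinθ − f = Ma, and torque about the center fR = Iα = kMR²(a/R) gives f = kMa.
Hence a = g sinθ/(1+k) = 9.81×sin30.1°/2 = 2.46 m/s².
Starting from rest, L = ½at², so t = √(2L/a) = √(2×1.67/2.46) ≈ 1.17 s.

t ≈ 1.17 s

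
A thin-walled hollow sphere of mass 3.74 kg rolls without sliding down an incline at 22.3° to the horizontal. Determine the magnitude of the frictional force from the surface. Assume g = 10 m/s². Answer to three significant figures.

Here I = (2/3)MR², so the shape factor k = I/(MR²) = 2/3.
Translational: Mg sinθ − f = Ma. Rotational about the CM: fR = Iα = kMRa, so f = kMa.
Combining, a = g sinθ/(1+k) and f = kMa = kMg sinθ/(1+k).
f = (2/3) × 3.74 × 10 × sin22.3° / 1.667 ≈ 5.68 N.

f ≈ 5.68 N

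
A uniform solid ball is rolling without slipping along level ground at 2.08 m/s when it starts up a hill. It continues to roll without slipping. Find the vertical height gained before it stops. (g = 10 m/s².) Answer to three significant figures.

h ≈ 0.303 m

For this body I = (2/5)MR², i.e. k = I/(MR²) = 0.4.
The rolling condition ω = v/R makes the rotational term ½I(v/R)² = ½kMv², so KE_total = ½(1+k)Mv² = (7/10)Mv².
At the top the kinetic energy is zero, so (7/10)Mv₀² = Mgh.
Thus h = (1+k)v₀²/(2g) = 1.4 × 2.08² / (2 × 10) ≈ 0.303 m.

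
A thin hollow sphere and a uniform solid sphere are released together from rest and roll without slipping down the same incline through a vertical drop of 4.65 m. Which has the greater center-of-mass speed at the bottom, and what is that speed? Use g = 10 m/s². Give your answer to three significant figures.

For rolling without slipping, Mgh = ½(1+k)Mv² where k = I/(MR²), so v = √(2gh/(1+k)).
Thin hollow sphere: k = 2/3, giving v = √(2×10×4.65/1.667) = 7.47 m/s.
Uniform solid sphere: k = 0.4, giving v = √(2×10×4.65/1.4) = 8.15 m/s.
The smaller k wins: the uniform solid sphere, at ≈ 8.15 m/s.

the uniform solid sphere, at v ≈ 8.15 m/s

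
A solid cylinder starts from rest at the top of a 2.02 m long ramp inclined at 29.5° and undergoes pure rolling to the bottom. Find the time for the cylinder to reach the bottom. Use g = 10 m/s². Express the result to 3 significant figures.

t ≈ 1.11 s

The moment of inertia is (1/2)MR², giving k ≡ I/(MR²) = 0.5.
Newton's second law down the slope: Mg sinθ − f = Ma. The torque equation fR = Iα (with α = a/R) gives f = kMa.
Hence a = g sinθ/(1+k) = 10×sin29.5°/1.5 = 3.283 m/s².
Starting from rest, L = ½at², so t = √(2L/a) = √(2×2.02/3.283) ≈ 1.11 s.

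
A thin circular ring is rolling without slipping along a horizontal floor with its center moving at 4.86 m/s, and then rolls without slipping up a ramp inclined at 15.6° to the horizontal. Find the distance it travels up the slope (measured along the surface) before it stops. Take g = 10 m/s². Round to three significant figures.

Here I = MR², so the shape factor k = I/(MR²) = 1.
Since it rolls without slipping, ω = v/R and KE = ½Mv² + ½Iω² = ½(1+k)Mv² = Mv².
Setting this equal to Mgh gives the vertical rise h = (1+k)v₀²/(2g) = 2×4.86²/(2×10) = 2.362 m.
The distance along the slope is d = h/sinθ = 2.362/sin15.6° ≈ 8.78 m.

d ≈ 8.78 m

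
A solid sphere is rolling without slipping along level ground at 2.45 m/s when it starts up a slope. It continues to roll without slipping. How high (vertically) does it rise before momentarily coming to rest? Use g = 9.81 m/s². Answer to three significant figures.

h ≈ 0.428 m

With I = (2/5)MR², the ratio k = I/(MR²) is 0.4.
Since it rolls without slipping, ω = v/R and KE = ½Mv² + ½Iω² = ½(1+k)Mv² = (7/10)Mv².
All of this converts to potential energy at the highest point: (7/10)Mv₀² = Mgh.
Thus h = (1+k)v₀²/(2g) = 1.4 × 2.45² / (2 × 9.81) ≈ 0.428 m.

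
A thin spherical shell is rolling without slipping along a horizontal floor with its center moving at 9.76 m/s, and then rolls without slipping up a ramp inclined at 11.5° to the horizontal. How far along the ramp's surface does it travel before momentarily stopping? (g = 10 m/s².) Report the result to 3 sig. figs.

For this body I = (2/3)MR², i.e. k = I/(MR²) = 2/3.
Rolling without slipping gives ω = v/R, so the total kinetic energy is ½Mv² + ½Iω² = ½(1+k)Mv² = (5/6)Mv².
Setting this equal to Mgh gives the vertical rise h = (1+k)v₀²/(2g) = 1.667×9.76²/(2×10) = 7.938 m.
Along the incline, d = h/sinθ = 7.938/sin11.5° ≈ 39.8 m.

d ≈ 39.8 m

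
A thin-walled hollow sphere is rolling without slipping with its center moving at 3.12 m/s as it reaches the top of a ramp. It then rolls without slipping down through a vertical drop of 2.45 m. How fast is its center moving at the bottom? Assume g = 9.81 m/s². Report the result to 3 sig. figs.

v ≈ 6.21 m/s

With I = (2/3)MR², the ratio k = I/(MR²) is 2/3.
The rolling condition ω = v/R makes the rotational term ½I(v/R)² = ½kMv², so KE_total = ½(1+k)Mv² = (5/6)Mv².
Energy conservation: (5/6)Mv₀² + Mgh = (5/6)Mv², so v² = v₀² + 2gh/(1+k).
v = √(3.12² + 2×9.81×2.45/1.667) = √38.58 ≈ 6.21 m/s.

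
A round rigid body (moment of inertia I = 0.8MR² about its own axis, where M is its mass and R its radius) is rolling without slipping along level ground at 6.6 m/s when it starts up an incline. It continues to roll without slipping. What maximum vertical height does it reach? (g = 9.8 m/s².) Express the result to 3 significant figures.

h ≈ 4.00 m

The moment of inertia is 0.8MR², giving k ≡ I/(MR²) = 0.8.
Since it rolls without slipping, ω = v/R and KE = ½Mv² + ½Iω² = ½(1+k)Mv² = (9/10)Mv².
All of this converts to potential energy at the highest point: (9/10)Mv₀² = Mgh.
Thus h = (1+k)v₀²/(2g) = 1.8 × 6.6² / (2 × 9.8) ≈ 4.00 m.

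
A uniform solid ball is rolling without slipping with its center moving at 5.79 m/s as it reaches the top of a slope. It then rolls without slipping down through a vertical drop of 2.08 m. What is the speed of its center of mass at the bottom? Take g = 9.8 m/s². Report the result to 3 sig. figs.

With I = (2/5)MR², the ratio k = I/(MR²) is 0.4.
Rolling without slipping gives ω = v/R, so the total kinetic energy is ½Mv² + ½Iω² = ½(1+k)Mv² = (7/10)Mv².
Conserving energy between top and bottom: (7/10)Mv² = (7/10)Mv₀² + Mgh, hence v² = v₀² + 2gh/(1+k).
v = √(5.79² + 2×9.8×2.08/1.4) = √62.64 ≈ 7.91 m/s.

v ≈ 7.91 m/s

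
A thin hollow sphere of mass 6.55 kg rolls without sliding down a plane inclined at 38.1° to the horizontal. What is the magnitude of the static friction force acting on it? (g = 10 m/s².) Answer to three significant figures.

For this body I = (2/3)MR², i.e. k = I/(MR²) = 2/3.
Along the incline Mg sinθ − f = Ma, and torque about the center fR = Iα = kMR²(a/R) gives f = kMa.
Combining, a = g sinθ/(1+k) and f = kMa = kMg sinθ/(1+k).
f = (2/3) × 6.55 × 10 × sin38.1° / 1.667 ≈ 16.2 N.

f ≈ 16.2 N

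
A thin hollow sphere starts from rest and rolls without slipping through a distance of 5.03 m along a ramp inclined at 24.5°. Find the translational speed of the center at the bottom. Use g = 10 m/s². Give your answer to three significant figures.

v ≈ 5.00 m/s

For this body I = (2/3)MR², i.e. k = I/(MR²) = 2/3.
Rolling without slipping gives ω = v/R, so the total kinetic energy is ½Mv² + ½Iω² = ½(1+k)Mv² = (5/6)Mv².
The vertical drop is h = L sinθ = 5.03 × sin24.5° = 2.086 m.
Energy conservation: Mgh = (5/6)Mv², so v = √(2gh/(1+k)) = √(2 × 10 × 2.086 / 1.667) ≈ 5.00 m/s.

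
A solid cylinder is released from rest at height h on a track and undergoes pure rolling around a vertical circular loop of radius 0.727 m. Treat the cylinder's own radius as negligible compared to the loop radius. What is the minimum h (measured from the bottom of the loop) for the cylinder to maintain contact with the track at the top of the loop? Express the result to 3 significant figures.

For this body I = (1/2)MR², i.e. k = I/(MR²) = 0.5.
At the top of the loop, the minimum-contact condition is Mg = Mv_top²/r, so v_top² = gr.
With ω = v/R, the kinetic energy at speed v is ½(1+k)Mv² = (3/4)Mv².
Energy conservation from release (height h) to the top (height 2r): Mgh = Mg(2r) + (3/4)M·gr.
Thus h_min = 2r + (1+k)r/2 = r(2 + 1.5/2) = 0.727 × 2.75 ≈ 2.00 m.

h_min ≈ 2.00 m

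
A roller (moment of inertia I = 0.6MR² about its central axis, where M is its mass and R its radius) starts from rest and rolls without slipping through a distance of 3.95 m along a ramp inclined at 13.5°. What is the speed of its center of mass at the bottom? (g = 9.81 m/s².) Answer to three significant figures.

Here I = 0.6MR², so the shape factor k = I/(MR²) = 0.6.
Rolling without slipping gives ω = v/R, so the total kinetic energy is ½Mv² + ½Iω² = ½(1+k)Mv² = (4/5)Mv².
The vertical drop is h = L sinθ = 3.95 × sin13.5° = 0.9221 m.
Setting Mgh = (4/5)Mv² gives v = √(2gh/(1+k)) = √(2·9.81·0.9221/1.6) ≈ 3.36 m/s.

v ≈ 3.36 m/s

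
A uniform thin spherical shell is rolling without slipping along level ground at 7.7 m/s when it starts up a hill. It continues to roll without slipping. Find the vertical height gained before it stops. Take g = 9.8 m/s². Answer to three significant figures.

For this body I = (2/3)MR², i.e. k = I/(MR²) = 2/3.
Pure rolling means v = ωR; then KE = ½Mv² + ½I(v/R)² = ½(1+k)Mv² = (5/6)Mv².
At the top the kinetic energy is zero, so (5/6)Mv₀² = Mgh.
Thus h = (1+k)v₀²/(2g) = 1.667 × 7.7² / (2 × 9.8) ≈ 5.04 m.

h ≈ 5.04 m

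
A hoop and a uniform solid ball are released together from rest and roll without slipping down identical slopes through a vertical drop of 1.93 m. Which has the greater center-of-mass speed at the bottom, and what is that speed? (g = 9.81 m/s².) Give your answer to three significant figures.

the uniform solid ball, at v ≈ 5.20 m/s

For rolling without slipping, Mgh = ½(1+k)Mv² where k = I/(MR²), so v = √(2gh/(1+k)).
Hoop: k = 1, giving v = √(2×9.81×1.93/2) = 4.351 m/s.
Uniform solid ball: k = 0.4, giving v = √(2×9.81×1.93/1.4) = 5.201 m/s.
The smaller k wins: the uniform solid ball, at ≈ 5.20 m/s.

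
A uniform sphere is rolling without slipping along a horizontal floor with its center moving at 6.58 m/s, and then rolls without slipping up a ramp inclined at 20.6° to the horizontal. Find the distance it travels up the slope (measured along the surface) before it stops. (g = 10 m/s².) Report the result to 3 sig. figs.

d ≈ 8.61 m

Here I = (2/5)MR², so the shape factor k = I/(MR²) = 0.4.
Since it rolls without slipping, ω = v/R and KE = ½Mv² + ½Iω² = ½(1+k)Mv² = (7/10)Mv².
Setting this equal to Mgh gives the vertical rise h = (1+k)v₀²/(2g) = 1.4×6.58²/(2×10) = 3.031 m.
Along the incline, d = h/sinθ = 3.031/sin20.6° ≈ 8.61 m.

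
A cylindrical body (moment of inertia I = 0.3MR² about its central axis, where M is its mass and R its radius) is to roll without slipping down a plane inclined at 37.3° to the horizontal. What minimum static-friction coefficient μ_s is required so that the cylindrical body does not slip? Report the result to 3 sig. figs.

Here I = 0.3MR², so the shape factor k = I/(MR²) = 0.3.
Translational: Mg sinθ − f = Ma. Rotational about the CM: fR = Iα = kMRa, so f = kMa.
These give a = g sinθ/(1+k) and the required friction f = kMg sinθ/(1+k).
The normal force is N = Mg cosθ, so μ_min = f/N = k tanθ/(1+k).
μ_min = 0.3 × tan37.3° / 1.3 ≈ 0.176.

μ_min ≈ 0.176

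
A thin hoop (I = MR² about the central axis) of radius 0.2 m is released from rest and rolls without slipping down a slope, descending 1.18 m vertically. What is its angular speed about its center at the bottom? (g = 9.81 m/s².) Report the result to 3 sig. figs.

ω ≈ 17.0 rad/s

The moment of inertia is MR², giving k ≡ I/(MR²) = 1.
Pure rolling means v = ωR; then KE = ½Mv² + ½I(v/R)² = ½(1+k)Mv² = Mv².
Energy conservation Mgh = ½(1+k)Mv² gives v = √(2gh/(1+k)) = √(2 × 9.81 × 1.18 / 2) = 3.402 m/s.
Then ω = v/R = 3.402 / 0.2 ≈ 17.0 rad/s.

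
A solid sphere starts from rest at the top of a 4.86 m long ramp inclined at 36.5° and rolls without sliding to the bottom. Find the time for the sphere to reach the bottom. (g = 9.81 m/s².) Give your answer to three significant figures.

For this body I = (2/5)MR², i.e. k = I/(MR²) = 0.4.
Newton's second law down the slope: Mg sinθ − f = Ma. The torque equation fR = Iα (with α = a/R) gives f = kMa.
Hence a = g sinθ/(1+k) = 9.81×sin36.5°/1.4 = 4.168 m/s².
Starting from rest, L = ½at², so t = √(2L/a) = √(2×4.86/4.168) ≈ 1.53 s.

t ≈ 1.53 s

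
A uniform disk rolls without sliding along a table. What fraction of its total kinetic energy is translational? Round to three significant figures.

The moment of inertia is (1/2)MR², giving k ≡ I/(MR²) = 0.5.
Since ω = v/R, the translational part is ½Mv² and the rotational part is ½I(v/R)² = ½kMv²; the total is ½(1+k)Mv².
The translational fraction is therefore 1/(1+k) = 1/1.5 ≈ 0.667.

fraction ≈ 0.667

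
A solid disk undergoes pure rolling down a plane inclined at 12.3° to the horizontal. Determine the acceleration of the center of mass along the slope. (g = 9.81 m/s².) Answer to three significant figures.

Here I = (1/2)MR², so the shape factor k = I/(MR²) = 0.5.
Along the incline Mg sinθ − f = Ma, and torque about the center fR = Iα = kMR²(a/R) gives f = kMa.
Eliminating f: Mg sinθ = (1+k)Ma, so a = g sinθ/(1+k) = 9.81 × sin12.3° / 1.5 ≈ 1.39 m/s².

a ≈ 1.39 m/s²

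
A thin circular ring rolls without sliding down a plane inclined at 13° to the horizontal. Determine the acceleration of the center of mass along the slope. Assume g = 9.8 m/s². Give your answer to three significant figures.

With I = MR², the ratio k = I/(MR²) is 1.
Along the incline Mg sinθ − f = Ma, and torque about the center fR = Iα = kMR²(a/R) gives f = kMa.
Eliminating f: Mg sinθ = (1+k)Ma, so a = g sinθ/(1+k) = 9.8 × sin13° / 2 ≈ 1.10 m/s².

a ≈ 1.10 m/s²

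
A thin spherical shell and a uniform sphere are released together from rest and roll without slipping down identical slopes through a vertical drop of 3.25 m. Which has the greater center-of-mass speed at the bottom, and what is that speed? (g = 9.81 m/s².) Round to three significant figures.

For rolling without slipping, Mgh = ½(1+k)Mv² where k = I/(MR²), so v = √(2gh/(1+k)).
Thin spherical shell: k = 2/3, giving v = √(2×9.81×3.25/1.667) = 6.185 m/s.
Uniform sphere: k = 0.4, giving v = √(2×9.81×3.25/1.4) = 6.749 m/s.
The smaller k wins: the uniform sphere, at ≈ 6.75 m/s.

the uniform sphere, at v ≈ 6.75 m/s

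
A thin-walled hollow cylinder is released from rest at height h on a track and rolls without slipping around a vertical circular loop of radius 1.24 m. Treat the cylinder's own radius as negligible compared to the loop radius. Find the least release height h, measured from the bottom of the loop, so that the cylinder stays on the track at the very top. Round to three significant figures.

The moment of inertia is MR², giving k ≡ I/(MR²) = 1.
At the top, contact is just lost when gravity alone supplies the centripetal force: Mg = Mv_top²/r, i.e. v_top² = gr.
With ω = v/R, the kinetic energy at speed v is ½(1+k)Mv² = Mv².
Energy conservation from release (height h) to the top (height 2r): Mgh = Mg(2r) + M·gr.
Thus h_min = 2r + (1+k)r/2 = r(2 + 2/2) = 1.24 × 3 ≈ 3.72 m.

h_min ≈ 3.72 m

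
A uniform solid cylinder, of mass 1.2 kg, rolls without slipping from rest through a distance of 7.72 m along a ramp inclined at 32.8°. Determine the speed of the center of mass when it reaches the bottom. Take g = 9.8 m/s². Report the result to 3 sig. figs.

v ≈ 7.39 m/s

With I = (1/2)MR², the ratio k = I/(MR²) is 0.5.
The rolling condition ω = v/R makes the rotational term ½I(v/R)² = ½kMv², so KE_total = ½(1+k)Mv² = (3/4)Mv².
The vertical drop is h = L sinθ = 7.72 × sin32.8° = 4.182 m.
Energy conservation: Mgh = (3/4)Mv², so v = √(2gh/(1+k)) = √(2 × 9.8 × 4.182 / 1.5) ≈ 7.39 m/s.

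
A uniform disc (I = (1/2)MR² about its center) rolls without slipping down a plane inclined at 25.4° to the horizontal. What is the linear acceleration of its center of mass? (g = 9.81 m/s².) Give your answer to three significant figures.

a ≈ 2.81 m/s²

With I = (1/2)MR², the ratio k = I/(MR²) is 0.5.
Along the incline Mg sinθ − f = Ma, and torque about the center fR = Iα = kMR²(a/R) gives f = kMa.
Eliminating f: Mg sinθ = (1+k)Ma, so a = g sinθ/(1+k) = 9.81 × sin25.4° / 1.5 ≈ 2.81 m/s².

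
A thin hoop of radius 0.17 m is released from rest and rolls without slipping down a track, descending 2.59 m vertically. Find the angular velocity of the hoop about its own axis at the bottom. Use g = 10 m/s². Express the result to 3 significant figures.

ω ≈ 29.9 rad/s

Here I = MR², so the shape factor k = I/(MR²) = 1.
The rolling condition ω = v/R makes the rotational term ½I(v/R)² = ½kMv², so KE_total = ½(1+k)Mv² = Mv².
Energy conservation Mgh = ½(1+k)Mv² gives v = √(2gh/(1+k)) = √(2 × 10 × 2.59 / 2) = 5.089 m/s.
Then ω = v/R = 5.089 / 0.17 ≈ 29.9 rad/s.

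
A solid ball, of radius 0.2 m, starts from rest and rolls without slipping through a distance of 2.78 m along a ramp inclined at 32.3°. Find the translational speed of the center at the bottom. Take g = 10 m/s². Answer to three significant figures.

For this body I = (2/5)MR², i.e. k = I/(MR²) = 0.4.
Pure rolling means v = ωR; then KE = ½Mv² + ½I(v/R)² = ½(1+k)Mv² = (7/10)Mv².
The vertical drop is h = L sinθ = 2.78 × sin32.3° = 1.485 m.
Energy conservation: Mgh = (7/10)Mv², so v = √(2gh/(1+k)) = √(2 × 10 × 1.485 / 1.4) ≈ 4.61 m/s.

v ≈ 4.61 m/s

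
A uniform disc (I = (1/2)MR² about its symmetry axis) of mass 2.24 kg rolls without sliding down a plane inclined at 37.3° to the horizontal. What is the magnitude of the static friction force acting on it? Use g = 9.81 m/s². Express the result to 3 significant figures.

f ≈ 4.44 N

The moment of inertia is (1/2)MR², giving k ≡ I/(MR²) = 0.5.
Translational: Mg sinθ − f = Ma. Rotational about the CM: fR = Iα = kMRa, so f = kMa.
Combining, a = g sinθ/(1+k) and f = kMa = kMg sinθ/(1+k).
f = 0.5 × 2.24 × 9.81 × sin37.3° / 1.5 ≈ 4.44 N.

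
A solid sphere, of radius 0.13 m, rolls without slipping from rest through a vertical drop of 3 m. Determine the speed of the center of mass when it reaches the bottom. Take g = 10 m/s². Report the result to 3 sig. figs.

v ≈ 6.55 m/s

Here I = (2/5)MR², so the shape factor k = I/(MR²) = 0.4.
The rolling condition ω = v/R makes the rotational term ½I(v/R)² = ½kMv², so KE_total = ½(1+k)Mv² = (7/10)Mv².
Energy conservation: Mgh = (7/10)Mv², so v = √(2gh/(1+k)) = √(2 × 10 × 3 / 1.4) ≈ 6.55 m/s.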